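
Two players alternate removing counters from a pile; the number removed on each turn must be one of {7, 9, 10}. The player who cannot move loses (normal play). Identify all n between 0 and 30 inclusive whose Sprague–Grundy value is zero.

G(0) = 0
G(1) = mex{} = 0
G(2) = mex{} = 0
G(3) = mex{} = 0
G(4) = mex{} = 0
G(5) = mex{} = 0
G(6) = mex{} = 0
G(7) = mex{0} = 1
G(8) = mex{0} = 1
G(9) = mex{0,0} = 1
G(10) = mex{0,0,0} = 1
G(11) = mex{0,0,0} = 1
G(12) = mex{0,0,0} = 1
G(13) = mex{0,0,0} = 1
G(14) = mex{1,0,0} = 2
G(15) = mex{1,0,0} = 2
G(16) = mex{1,1,0} = 2
G(17) = mex{1,1,1} = 0
G(18) = mex{1,1,1} = 0
G(19) = mex{1,1,1} = 0
G(20) = mex{1,1,1} = 0
G(21) = mex{2,1,1} = 0
G(22) = mex{2,1,1} = 0
G(23) = mex{2,2,1} = 0
G(24) = mex{0,2,2} = 1
G(25) = mex{0,2,2} = 1
G(26) = mex{0,0,2} = 1
G(27) = mex{0,0,0} = 1
G(28) = mex{0,0,0} = 1
G(29) = mex{0,0,0} = 1
G(30) = mex{0,0,0} = 1
P-positions are exactly the n with G(n) = 0.

0, 1, 2, 3, 4, 5, 6, 17, 18, 19, 20, 21, 22, 23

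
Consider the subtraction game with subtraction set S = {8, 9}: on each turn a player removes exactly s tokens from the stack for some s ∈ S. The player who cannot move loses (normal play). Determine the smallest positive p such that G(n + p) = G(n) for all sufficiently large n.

17

n :  0  1  2  3  4  5  6  7  8  9 10 11 12 13 14 15 16 17 18 19 20 21 22 23 24 25 26 27 28 29 30 31 32 33 34 35
G :  0  0  0  0  0  0  0  0  1  1  1  1  1  1  1  1  2  0  0  0  0  0  0  0  0  1  1  1  1  1  1  1  1  2  0  0
G(n+17) = G(n) holds for n = 0,…,8 (a full window of length max(S) = 9), so the sequence is purely periodic with period 17.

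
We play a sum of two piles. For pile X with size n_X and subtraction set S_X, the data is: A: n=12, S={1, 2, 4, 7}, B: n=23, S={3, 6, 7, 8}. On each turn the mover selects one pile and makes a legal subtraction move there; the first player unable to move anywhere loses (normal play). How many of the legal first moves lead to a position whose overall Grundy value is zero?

Pile A, S = {1, 2, 4, 7}:
n :  0  1  2  3  4  5  6  7  8  9 10 11 12
G :  0  1  2  0  1  2  0  1  2  0  1  2  0
G_A(12) = 0.
Pile B, S = {3, 6, 7, 8}:
G(0) = 0
G(1) = mex{} = 0
G(2) = mex{} = 0
G(3) = mex{0} = 1
G(4) = mex{0} = 1
G(5) = mex{0} = 1
G(6) = mex{1,0} = 2
G(7) = mex{1,0,0} = 2
G(8) = mex{1,0,0,0} = 2
G(9) = mex{2,1,0,0} = 3
G(10) = mex{2,1,1,0} = 3
G(11) = mex{2,1,1,1} = 0
G(12) = mex{3,2,1,1} = 0
G(13) = mex{3,2,2,1} = 0
G(14) = mex{0,2,2,2} = 1
G(15) = mex{0,3,2,2} = 1
G(16) = mex{0,3,3,2} = 1
G(17) = mex{1,0,3,3} = 2
G(18) = mex{1,0,0,3} = 2
G(19) = mex{1,0,0,0} = 2
G(20) = mex{2,1,0,0} = 3
G(21) = mex{2,1,1,0} = 3
G(22) = mex{2,1,1,1} = 0
G(23) = mex{3,2,1,1} = 0
G_B(23) = 0.
Combined Grundy value = 0 ⊕ 0 = 0.
A winning move leaves total XOR = 0, i.e. changes one component's Grundy value g to g ⊕ X where X is the current total.
Pile A: target g' = 0⊕0 = 0, but every legal move changes the Grundy value (mex property), so 0 moves.
Pile B: target g' = 0⊕0 = 0, but every legal move changes the Grundy value (mex property), so 0 moves.

0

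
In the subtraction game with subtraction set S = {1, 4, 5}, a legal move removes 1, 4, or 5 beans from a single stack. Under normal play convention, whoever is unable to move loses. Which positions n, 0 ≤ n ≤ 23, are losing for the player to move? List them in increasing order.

n :  0  1  2  3  4  5  6  7  8  9 10 11 12 13 14 15 16 17 18 19 20 21 22 23
G :  0  1  0  1  2  3  2  3  0  1  0  1  2  3  2  3  0  1  0  1  2  3  2  3
P-positions are exactly the n with G(n) = 0.

0, 2, 8, 10, 16, 18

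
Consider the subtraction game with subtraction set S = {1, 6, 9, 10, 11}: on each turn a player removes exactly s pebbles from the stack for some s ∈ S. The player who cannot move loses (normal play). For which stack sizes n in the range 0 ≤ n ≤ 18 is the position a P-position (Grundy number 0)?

G(0) = 0
G(1) = mex{0} = 1
G(2) = mex{1} = 0
G(3) = mex{0} = 1
G(4) = mex{1} = 0
G(5) = mex{0} = 1
G(6) = mex{1,0} = 2
G(7) = mex{2,1} = 0
G(8) = mex{0,0} = 1
G(9) = mex{1,1,0} = 2
G(10) = mex{2,0,1,0} = 3
G(11) = mex{3,1,0,1,0} = 2
G(12) = mex{2,2,1,0,1} = 3
G(13) = mex{3,0,0,1,0} = 2
G(14) = mex{2,1,1,0,1} = 3
G(15) = mex{3,2,2,1,0} = 4
G(16) = mex{4,3,0,2,1} = 5
G(17) = mex{5,2,1,0,2} = 3
G(18) = mex{3,3,2,1,0} = 4
P-positions are exactly the n with G(n) = 0.

0, 2, 4, 7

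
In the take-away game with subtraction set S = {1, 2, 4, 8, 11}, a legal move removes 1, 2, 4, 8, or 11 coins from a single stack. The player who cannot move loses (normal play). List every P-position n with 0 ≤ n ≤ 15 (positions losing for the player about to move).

G(0) = 0
G(1) = mex{0} = 1
G(2) = mex{1,0} = 2
G(3) = mex{2,1} = 0
G(4) = mex{0,2,0} = 1
G(5) = mex{1,0,1} = 2
G(6) = mex{2,1,2} = 0
G(7) = mex{0,2,0} = 1
G(8) = mex{1,0,1,0} = 2
G(9) = mex{2,1,2,1} = 0
G(10) = mex{0,2,0,2} = 1
G(11) = mex{1,0,1,0,0} = 2
G(12) = mex{2,1,2,1,1} = 0
G(13) = mex{0,2,0,2,2} = 1
G(14) = mex{1,0,1,0,0} = 2
G(15) = mex{2,1,2,1,1} = 0
P-positions are exactly the n with G(n) = 0.

0, 3, 6, 9, 12, 15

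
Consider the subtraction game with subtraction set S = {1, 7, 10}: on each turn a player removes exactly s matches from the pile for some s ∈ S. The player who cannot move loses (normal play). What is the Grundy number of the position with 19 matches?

0

n :  0  1  2  3  4  5  6  7  8  9 10 11 12 13 14 15 16 17 18 19
G :  0  1  0  1  0  1  0  1  0  1  2  3  2  3  2  3  2  0  1  0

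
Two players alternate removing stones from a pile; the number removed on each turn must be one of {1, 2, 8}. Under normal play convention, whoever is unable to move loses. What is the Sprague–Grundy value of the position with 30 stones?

n :  0  1  2  3  4  5  6  7  8  9 10 11 12 13 14 15 16 17 18 19 20 21 22 23 24 25 26 27 28 29 30
G :  0  1  2  0  1  2  0  1  2  0  1  2  0  1  2  0  1  2  0  1  2  0  1  2  0  1  2  0  1  2  0

0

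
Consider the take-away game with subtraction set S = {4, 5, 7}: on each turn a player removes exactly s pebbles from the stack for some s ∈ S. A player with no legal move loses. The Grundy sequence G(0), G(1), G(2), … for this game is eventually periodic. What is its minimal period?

11

G(0) = 0
G(1) = mex{} = 0
G(2) = mex{} = 0
G(3) = mex{} = 0
G(4) = mex{0} = 1
G(5) = mex{0,0} = 1
G(6) = mex{0,0} = 1
G(7) = mex{0,0,0} = 1
G(8) = mex{1,0,0} = 2
G(9) = mex{1,1,0} = 2
G(10) = mex{1,1,0} = 2
G(11) = mex{1,1,1} = 0
G(12) = mex{2,1,1} = 0
G(13) = mex{2,2,1} = 0
G(14) = mex{2,2,1} = 0
G(15) = mex{0,2,2} = 1
G(16) = mex{0,0,2} = 1
G(17) = mex{0,0,2} = 1
G(18) = mex{0,0,0} = 1
G(19) = mex{1,0,0} = 2
G(20) = mex{1,1,0} = 2
G(21) = mex{1,1,0} = 2
G(22) = mex{1,1,1} = 0
G(23) = mex{2,1,1} = 0
G(n+11) = G(n) holds for n = 0,…,6 (a full window of length max(S) = 7), so the sequence is purely periodic with period 11.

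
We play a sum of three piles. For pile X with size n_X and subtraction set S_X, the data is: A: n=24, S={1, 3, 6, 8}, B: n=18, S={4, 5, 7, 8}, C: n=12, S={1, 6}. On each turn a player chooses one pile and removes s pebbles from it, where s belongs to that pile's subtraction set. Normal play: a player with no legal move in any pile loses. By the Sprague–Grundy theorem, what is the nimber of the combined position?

2

Pile A, S = {1, 3, 6, 8}:
G(0) = 0
G(1) = mex{0} = 1
G(2) = mex{1} = 0
G(3) = mex{0,0} = 1
G(4) = mex{1,1} = 0
G(5) = mex{0,0} = 1
G(6) = mex{1,1,0} = 2
G(7) = mex{2,0,1} = 3
G(8) = mex{3,1,0,0} = 2
G(9) = mex{2,2,1,1} = 0
G(10) = mex{0,3,0,0} = 1
G(11) = mex{1,2,1,1} = 0
G(12) = mex{0,0,2,0} = 1
G(13) = mex{1,1,3,1} = 0
G(14) = mex{0,0,2,2} = 1
G(15) = mex{1,1,0,3} = 2
G(16) = mex{2,0,1,2} = 3
G(17) = mex{3,1,0,0} = 2
G(18) = mex{2,2,1,1} = 0
G(19) = mex{0,3,0,0} = 1
G(20) = mex{1,2,1,1} = 0
G(21) = mex{0,0,2,0} = 1
G(22) = mex{1,1,3,1} = 0
G(23) = mex{0,0,2,2} = 1
G(24) = mex{1,1,0,3} = 2
G_A(24) = 2.
Pile B, S = {4, 5, 7, 8}:
G(0) = 0
G(1) = mex{} = 0
G(2) = mex{} = 0
G(3) = mex{} = 0
G(4) = mex{0} = 1
G(5) = mex{0,0} = 1
G(6) = mex{0,0} = 1
G(7) = mex{0,0,0} = 1
G(8) = mex{1,0,0,0} = 2
G(9) = mex{1,1,0,0} = 2
G(10) = mex{1,1,0,0} = 2
G(11) = mex{1,1,1,0} = 2
G(12) = mex{2,1,1,1} = 0
G(13) = mex{2,2,1,1} = 0
G(14) = mex{2,2,1,1} = 0
G(15) = mex{2,2,2,1} = 0
G(16) = mex{0,2,2,2} = 1
G(17) = mex{0,0,2,2} = 1
G(18) = mex{0,0,2,2} = 1
G_B(18) = 1.
Pile C, S = {1, 6}:
n :  0  1  2  3  4  5  6  7  8  9 10 11 12
G :  0  1  0  1  0  1  2  0  1  0  1  0  1
G_C(12) = 1.
Combined Grundy value = 2 ⊕ 1 ⊕ 1 = 2.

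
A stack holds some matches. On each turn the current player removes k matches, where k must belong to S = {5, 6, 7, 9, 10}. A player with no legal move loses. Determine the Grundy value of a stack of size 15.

0

n :  0  1  2  3  4  5  6  7  8  9 10 11 12 13 14 15
G :  0  0  0  0  0  1  1  1  1  1  2  2  2  2  2  0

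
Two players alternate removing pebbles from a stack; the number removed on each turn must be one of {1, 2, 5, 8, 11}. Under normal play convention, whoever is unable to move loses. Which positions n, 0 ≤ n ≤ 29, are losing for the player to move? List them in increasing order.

0, 3, 6, 9, 12, 15, 18, 21, 24, 27

G(0) = 0
G(1) = mex{0} = 1
G(2) = mex{1,0} = 2
G(3) = mex{2,1} = 0
G(4) = mex{0,2} = 1
G(5) = mex{1,0,0} = 2
G(6) = mex{2,1,1} = 0
G(7) = mex{0,2,2} = 1
G(8) = mex{1,0,0,0} = 2
G(9) = mex{2,1,1,1} = 0
G(10) = mex{0,2,2,2} = 1
G(11) = mex{1,0,0,0,0} = 2
G(12) = mex{2,1,1,1,1} = 0
G(13) = mex{0,2,2,2,2} = 1
G(14) = mex{1,0,0,0,0} = 2
G(15) = mex{2,1,1,1,1} = 0
G(16) = mex{0,2,2,2,2} = 1
G(17) = mex{1,0,0,0,0} = 2
G(18) = mex{2,1,1,1,1} = 0
G(19) = mex{0,2,2,2,2} = 1
G(20) = mex{1,0,0,0,0} = 2
G(21) = mex{2,1,1,1,1} = 0
G(22) = mex{0,2,2,2,2} = 1
G(23) = mex{1,0,0,0,0} = 2
G(24) = mex{2,1,1,1,1} = 0
G(25) = mex{0,2,2,2,2} = 1
G(26) = mex{1,0,0,0,0} = 2
G(27) = mex{2,1,1,1,1} = 0
G(28) = mex{0,2,2,2,2} = 1
G(29) = mex{1,0,0,0,0} = 2
P-positions are exactly the n with G(n) = 0.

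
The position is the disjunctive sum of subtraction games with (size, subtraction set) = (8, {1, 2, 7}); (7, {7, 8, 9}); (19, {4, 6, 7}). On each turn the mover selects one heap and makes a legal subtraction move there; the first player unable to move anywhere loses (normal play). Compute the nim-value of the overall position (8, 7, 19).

1

Heap A, S = {1, 2, 7}:
n : 0 1 2 3 4 5 6 7 8
G : 0 1 2 0 1 2 0 1 2
G_A(8) = 2.
Heap B, S = {7, 8, 9}:
G(0) = 0
G(1) = mex{} = 0
G(2) = mex{} = 0
G(3) = mex{} = 0
G(4) = mex{} = 0
G(5) = mex{} = 0
G(6) = mex{} = 0
G(7) = mex{0} = 1
G_B(7) = 1.
Heap C, S = {4, 6, 7}:
G(0) = 0
G(1) = mex{} = 0
G(2) = mex{} = 0
G(3) = mex{} = 0
G(4) = mex{0} = 1
G(5) = mex{0} = 1
G(6) = mex{0,0} = 1
G(7) = mex{0,0,0} = 1
G(8) = mex{1,0,0} = 2
G(9) = mex{1,0,0} = 2
G(10) = mex{1,1,0} = 2
G(11) = mex{1,1,1} = 0
G(12) = mex{2,1,1} = 0
G(13) = mex{2,1,1} = 0
G(14) = mex{2,2,1} = 0
G(15) = mex{0,2,2} = 1
G(16) = mex{0,2,2} = 1
G(17) = mex{0,0,2} = 1
G(18) = mex{0,0,0} = 1
G(19) = mex{1,0,0} = 2
G_C(19) = 2.
Combined Grundy value = 2 ⊕ 1 ⊕ 2 = 1.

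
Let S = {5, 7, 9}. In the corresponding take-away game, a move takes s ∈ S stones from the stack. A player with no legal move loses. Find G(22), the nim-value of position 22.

1

G(0) = 0
G(1) = mex{} = 0
G(2) = mex{} = 0
G(3) = mex{} = 0
G(4) = mex{} = 0
G(5) = mex{0} = 1
G(6) = mex{0} = 1
G(7) = mex{0,0} = 1
G(8) = mex{0,0} = 1
G(9) = mex{0,0,0} = 1
G(10) = mex{1,0,0} = 2
G(11) = mex{1,0,0} = 2
G(12) = mex{1,1,0} = 2
G(13) = mex{1,1,0} = 2
G(14) = mex{1,1,1} = 0
G(15) = mex{2,1,1} = 0
G(16) = mex{2,1,1} = 0
G(17) = mex{2,2,1} = 0
G(18) = mex{2,2,1} = 0
G(19) = mex{0,2,2} = 1
G(20) = mex{0,2,2} = 1
G(21) = mex{0,0,2} = 1
G(22) = mex{0,0,2} = 1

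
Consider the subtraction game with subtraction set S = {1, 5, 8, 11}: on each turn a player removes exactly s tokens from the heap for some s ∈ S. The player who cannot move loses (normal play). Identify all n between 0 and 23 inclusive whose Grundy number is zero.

0, 2, 4, 6, 16, 18, 20, 22

n :  0  1  2  3  4  5  6  7  8  9 10 11 12 13 14 15 16 17 18 19 20 21 22 23
G :  0  1  0  1  0  1  0  1  2  3  2  3  2  3  2  3  0  1  0  1  0  1  0  1
P-positions are exactly the n with G(n) = 0.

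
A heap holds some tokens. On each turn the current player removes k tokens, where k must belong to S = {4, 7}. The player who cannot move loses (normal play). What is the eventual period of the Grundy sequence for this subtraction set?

11

G(0) = 0
G(1) = mex{} = 0
G(2) = mex{} = 0
G(3) = mex{} = 0
G(4) = mex{0} = 1
G(5) = mex{0} = 1
G(6) = mex{0} = 1
G(7) = mex{0,0} = 1
G(8) = mex{1,0} = 2
G(9) = mex{1,0} = 2
G(10) = mex{1,0} = 2
G(11) = mex{1,1} = 0
G(12) = mex{2,1} = 0
G(13) = mex{2,1} = 0
G(14) = mex{2,1} = 0
G(15) = mex{0,2} = 1
G(16) = mex{0,2} = 1
G(17) = mex{0,2} = 1
G(18) = mex{0,0} = 1
G(19) = mex{1,0} = 2
G(20) = mex{1,0} = 2
G(21) = mex{1,0} = 2
G(22) = mex{1,1} = 0
G(23) = mex{2,1} = 0
G(n+11) = G(n) holds for n = 0,…,6 (a full window of length max(S) = 7), so the sequence is purely periodic with period 11.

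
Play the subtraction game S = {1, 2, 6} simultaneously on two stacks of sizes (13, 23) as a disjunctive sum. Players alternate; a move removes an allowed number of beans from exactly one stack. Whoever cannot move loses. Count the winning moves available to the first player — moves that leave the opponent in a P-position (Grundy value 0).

1

All stacks use S = {1, 2, 6}:
n :  0  1  2  3  4  5  6  7  8  9 10 11 12 13 14 15 16 17 18 19 20 21 22 23
G :  0  1  2  0  1  2  3  0  1  2  0  1  2  3  0  1  2  0  1  2  3  0  1  2
Stack A: G(13) = 3.
Stack B: G(23) = 2.
Combined Grundy value = 3 ⊕ 2 = 1.
A winning move leaves total XOR = 0, i.e. changes one component's Grundy value g to g ⊕ X where X is the current total.
Stack A: need g' = 3⊕1 = 2. Options: 13−1→G=2, 13−2→G=1, 13−6→G=0. Hits: 1.
Stack B: need g' = 2⊕1 = 3. Options: 23−1→G=1, 23−2→G=0, 23−6→G=0. Hits: 0.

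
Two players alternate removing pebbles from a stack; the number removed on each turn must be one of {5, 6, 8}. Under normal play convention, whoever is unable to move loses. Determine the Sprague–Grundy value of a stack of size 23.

2

n :  0  1  2  3  4  5  6  7  8  9 10 11 12 13 14 15 16 17 18 19 20 21 22 23
G :  0  0  0  0  0  1  1  1  1  1  2  2  2  0  0  0  0  0  1  1  1  1  1  2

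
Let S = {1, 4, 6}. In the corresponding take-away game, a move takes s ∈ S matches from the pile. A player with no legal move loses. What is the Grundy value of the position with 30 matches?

0

n :  0  1  2  3  4  5  6  7  8  9 10 11 12 13 14 15 16 17 18 19 20 21 22 23 24 25 26 27 28 29 30
G :  0  1  0  1  2  0  1  0  1  2  0  1  0  1  2  0  1  0  1  2  0  1  0  1  2  0  1  0  1  2  0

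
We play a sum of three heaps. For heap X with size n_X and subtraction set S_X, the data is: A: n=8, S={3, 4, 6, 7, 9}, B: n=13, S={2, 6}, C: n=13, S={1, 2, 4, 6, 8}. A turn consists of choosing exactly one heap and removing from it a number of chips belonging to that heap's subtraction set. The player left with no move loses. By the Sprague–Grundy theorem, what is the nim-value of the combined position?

Heap A, S = {3, 4, 6, 7, 9}:
n : 0 1 2 3 4 5 6 7 8
G : 0 0 0 1 1 1 2 2 2
G_A(8) = 2.
Heap B, S = {2, 6}:
G(0) = 0
G(1) = mex{} = 0
G(2) = mex{0} = 1
G(3) = mex{0} = 1
G(4) = mex{1} = 0
G(5) = mex{1} = 0
G(6) = mex{0,0} = 1
G(7) = mex{0,0} = 1
G(8) = mex{1,1} = 0
G(9) = mex{1,1} = 0
G(10) = mex{0,0} = 1
G(11) = mex{0,0} = 1
G(12) = mex{1,1} = 0
G(13) = mex{1,1} = 0
G_B(13) = 0.
Heap C, S = {1, 2, 4, 6, 8}:
n :  0  1  2  3  4  5  6  7  8  9 10 11 12 13
G :  0  1  2  0  1  2  3  4  5  3  0  1  2  0
G_C(13) = 0.
Combined Grundy value = 2 ⊕ 0 ⊕ 0 = 2.

2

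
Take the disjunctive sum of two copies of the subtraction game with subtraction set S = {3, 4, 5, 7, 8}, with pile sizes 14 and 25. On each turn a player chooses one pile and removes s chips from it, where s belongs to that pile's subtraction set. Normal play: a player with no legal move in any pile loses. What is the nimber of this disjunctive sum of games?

0

All piles use S = {3, 4, 5, 7, 8}:
n :  0  1  2  3  4  5  6  7  8  9 10 11 12 13 14 15 16 17 18 19 20 21 22 23 24 25
G :  0  0  0  1  1  1  2  2  2  3  3  0  0  0  1  1  1  2  2  2  3  3  0  0  0  1
Pile A: G(14) = 1.
Pile B: G(25) = 1.
Combined Grundy value = 1 ⊕ 1 = 0.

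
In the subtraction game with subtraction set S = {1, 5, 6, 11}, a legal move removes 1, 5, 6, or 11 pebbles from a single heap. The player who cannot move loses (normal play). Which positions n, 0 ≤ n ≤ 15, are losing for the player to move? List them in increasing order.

0, 2, 4, 12, 14

G(0) = 0
G(1) = mex{0} = 1
G(2) = mex{1} = 0
G(3) = mex{0} = 1
G(4) = mex{1} = 0
G(5) = mex{0,0} = 1
G(6) = mex{1,1,0} = 2
G(7) = mex{2,0,1} = 3
G(8) = mex{3,1,0} = 2
G(9) = mex{2,0,1} = 3
G(10) = mex{3,1,0} = 2
G(11) = mex{2,2,1,0} = 3
G(12) = mex{3,3,2,1} = 0
G(13) = mex{0,2,3,0} = 1
G(14) = mex{1,3,2,1} = 0
G(15) = mex{0,2,3,0} = 1
P-positions are exactly the n with G(n) = 0.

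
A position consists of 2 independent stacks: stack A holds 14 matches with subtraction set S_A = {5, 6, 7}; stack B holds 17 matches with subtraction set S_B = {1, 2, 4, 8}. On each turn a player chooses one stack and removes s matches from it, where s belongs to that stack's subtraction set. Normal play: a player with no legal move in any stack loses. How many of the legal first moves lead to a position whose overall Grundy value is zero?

2

Stack A, S = {5, 6, 7}:
n :  0  1  2  3  4  5  6  7  8  9 10 11 12 13 14
G :  0  0  0  0  0  1  1  1  1  1  2  2  0  0  0
G_A(14) = 0.
Stack B, S = {1, 2, 4, 8}:
G(0) = 0
G(1) = mex{0} = 1
G(2) = mex{1,0} = 2
G(3) = mex{2,1} = 0
G(4) = mex{0,2,0} = 1
G(5) = mex{1,0,1} = 2
G(6) = mex{2,1,2} = 0
G(7) = mex{0,2,0} = 1
G(8) = mex{1,0,1,0} = 2
G(9) = mex{2,1,2,1} = 0
G(10) = mex{0,2,0,2} = 1
G(11) = mex{1,0,1,0} = 2
G(12) = mex{2,1,2,1} = 0
G(13) = mex{0,2,0,2} = 1
G(14) = mex{1,0,1,0} = 2
G(15) = mex{2,1,2,1} = 0
G(16) = mex{0,2,0,2} = 1
G(17) = mex{1,0,1,0} = 2
G_B(17) = 2.
Combined Grundy value = 0 ⊕ 2 = 2.
A winning move leaves total XOR = 0, i.e. changes one component's Grundy value g to g ⊕ X where X is the current total.
Stack A: need g' = 0⊕2 = 2. Options: 14−5→G=1, 14−6→G=1, 14−7→G=1. Hits: 0.
Stack B: need g' = 2⊕2 = 0. Options: 17−1→G=1, 17−2→G=0, 17−4→G=1, 17−8→G=0. Hits: 2.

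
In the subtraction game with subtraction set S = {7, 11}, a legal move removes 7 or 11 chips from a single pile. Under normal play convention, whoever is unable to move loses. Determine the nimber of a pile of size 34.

n :  0  1  2  3  4  5  6  7  8  9 10 11 12 13 14 15 16 17 18 19 20 21 22 23 24 25 26 27 28 29 30 31 32 33 34
G :  0  0  0  0  0  0  0  1  1  1  1  1  1  1  2  2  2  2  0  0  0  0  0  0  0  1  1  1  1  1  1  1  2  2  2

2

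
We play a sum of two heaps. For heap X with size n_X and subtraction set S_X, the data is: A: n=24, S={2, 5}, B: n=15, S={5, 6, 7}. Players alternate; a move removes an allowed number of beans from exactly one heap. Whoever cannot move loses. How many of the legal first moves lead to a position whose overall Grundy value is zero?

3

Heap A, S = {2, 5}:
G(0) = 0
G(1) = mex{} = 0
G(2) = mex{0} = 1
G(3) = mex{0} = 1
G(4) = mex{1} = 0
G(5) = mex{1,0} = 2
G(6) = mex{0,0} = 1
G(7) = mex{2,1} = 0
G(8) = mex{1,1} = 0
G(9) = mex{0,0} = 1
G(10) = mex{0,2} = 1
G(11) = mex{1,1} = 0
G(12) = mex{1,0} = 2
G(13) = mex{0,0} = 1
G(14) = mex{2,1} = 0
G(15) = mex{1,1} = 0
G(16) = mex{0,0} = 1
G(17) = mex{0,2} = 1
G(18) = mex{1,1} = 0
G(19) = mex{1,0} = 2
G(20) = mex{0,0} = 1
G(21) = mex{2,1} = 0
G(22) = mex{1,1} = 0
G(23) = mex{0,0} = 1
G(24) = mex{0,2} = 1
G_A(24) = 1.
Heap B, S = {5, 6, 7}:
G(0) = 0
G(1) = mex{} = 0
G(2) = mex{} = 0
G(3) = mex{} = 0
G(4) = mex{} = 0
G(5) = mex{0} = 1
G(6) = mex{0,0} = 1
G(7) = mex{0,0,0} = 1
G(8) = mex{0,0,0} = 1
G(9) = mex{0,0,0} = 1
G(10) = mex{1,0,0} = 2
G(11) = mex{1,1,0} = 2
G(12) = mex{1,1,1} = 0
G(13) = mex{1,1,1} = 0
G(14) = mex{1,1,1} = 0
G(15) = mex{2,1,1} = 0
G_B(15) = 0.
Combined Grundy value = 1 ⊕ 0 = 1.
A winning move leaves total XOR = 0, i.e. changes one component's Grundy value g to g ⊕ X where X is the current total.
Heap A: need g' = 1⊕1 = 0. Options: 24−2→G=0, 24−5→G=2. Hits: 1.
Heap B: need g' = 0⊕1 = 1. Options: 15−5→G=2, 15−6→G=1, 15−7→G=1. Hits: 2.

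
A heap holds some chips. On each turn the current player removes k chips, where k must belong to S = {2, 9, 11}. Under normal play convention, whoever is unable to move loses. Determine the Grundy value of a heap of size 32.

3

G(0) = 0
G(1) = mex{} = 0
G(2) = mex{0} = 1
G(3) = mex{0} = 1
G(4) = mex{1} = 0
G(5) = mex{1} = 0
G(6) = mex{0} = 1
G(7) = mex{0} = 1
G(8) = mex{1} = 0
G(9) = mex{1,0} = 2
G(10) = mex{0,0} = 1
G(11) = mex{2,1,0} = 3
G(12) = mex{1,1,0} = 2
G(13) = mex{3,0,1} = 2
G(14) = mex{2,0,1} = 3
G(15) = mex{2,1,0} = 3
G(16) = mex{3,1,0} = 2
G(17) = mex{3,0,1} = 2
G(18) = mex{2,2,1} = 0
G(19) = mex{2,1,0} = 3
G(20) = mex{0,3,2} = 1
G(21) = mex{3,2,1} = 0
G(22) = mex{1,2,3} = 0
G(23) = mex{0,3,2} = 1
G(24) = mex{0,3,2} = 1
G(25) = mex{1,2,3} = 0
G(26) = mex{1,2,3} = 0
G(27) = mex{0,0,2} = 1
G(28) = mex{0,3,2} = 1
G(29) = mex{1,1,0} = 2
G(30) = mex{1,0,3} = 2
G(31) = mex{2,0,1} = 3
G(32) = mex{2,1,0} = 3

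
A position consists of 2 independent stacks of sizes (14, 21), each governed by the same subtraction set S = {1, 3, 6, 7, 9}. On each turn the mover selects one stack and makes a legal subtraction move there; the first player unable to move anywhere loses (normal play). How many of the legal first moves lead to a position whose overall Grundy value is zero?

4

All stacks use S = {1, 3, 6, 7, 9}:
G(0) = 0
G(1) = mex{0} = 1
G(2) = mex{1} = 0
G(3) = mex{0,0} = 1
G(4) = mex{1,1} = 0
G(5) = mex{0,0} = 1
G(6) = mex{1,1,0} = 2
G(7) = mex{2,0,1,0} = 3
G(8) = mex{3,1,0,1} = 2
G(9) = mex{2,2,1,0,0} = 3
G(10) = mex{3,3,0,1,1} = 2
G(11) = mex{2,2,1,0,0} = 3
G(12) = mex{3,3,2,1,1} = 0
G(13) = mex{0,2,3,2,0} = 1
G(14) = mex{1,3,2,3,1} = 0
G(15) = mex{0,0,3,2,2} = 1
G(16) = mex{1,1,2,3,3} = 0
G(17) = mex{0,0,3,2,2} = 1
G(18) = mex{1,1,0,3,3} = 2
G(19) = mex{2,0,1,0,2} = 3
G(20) = mex{3,1,0,1,3} = 2
G(21) = mex{2,2,1,0,0} = 3
Stack A: G(14) = 0.
Stack B: G(21) = 3.
Combined Grundy value = 0 ⊕ 3 = 3.
A winning move leaves total XOR = 0, i.e. changes one component's Grundy value g to g ⊕ X where X is the current total.
Stack A: need g' = 0⊕3 = 3. Options: 14−1→G=1, 14−3→G=3, 14−6→G=2, 14−7→G=3, 14−9→G=1. Hits: 2.
Stack B: need g' = 3⊕3 = 0. Options: 21−1→G=2, 21−3→G=2, 21−6→G=1, 21−7→G=0, 21−9→G=0. Hits: 2.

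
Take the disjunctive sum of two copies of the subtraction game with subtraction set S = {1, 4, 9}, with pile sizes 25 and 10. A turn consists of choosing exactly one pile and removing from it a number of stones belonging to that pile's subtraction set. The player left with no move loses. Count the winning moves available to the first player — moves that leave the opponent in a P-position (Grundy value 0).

0

All piles use S = {1, 4, 9}:
n :  0  1  2  3  4  5  6  7  8  9 10 11 12 13 14 15 16 17 18 19 20 21 22 23 24 25
G :  0  1  0  1  2  0  1  0  1  2  0  1  0  1  2  0  1  0  1  2  0  1  0  1  2  0
Pile A: G(25) = 0.
Pile B: G(10) = 0.
Combined Grundy value = 0 ⊕ 0 = 0.
A winning move leaves total XOR = 0, i.e. changes one component's Grundy value g to g ⊕ X where X is the current total.
Pile A: target g' = 0⊕0 = 0, but every legal move changes the Grundy value (mex property), so 0 moves.
Pile B: target g' = 0⊕0 = 0, but every legal move changes the Grundy value (mex property), so 0 moves.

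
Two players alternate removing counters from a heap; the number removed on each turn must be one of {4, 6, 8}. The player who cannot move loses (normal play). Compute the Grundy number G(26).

0

G(0) = 0
G(1) = mex{} = 0
G(2) = mex{} = 0
G(3) = mex{} = 0
G(4) = mex{0} = 1
G(5) = mex{0} = 1
G(6) = mex{0,0} = 1
G(7) = mex{0,0} = 1
G(8) = mex{1,0,0} = 2
G(9) = mex{1,0,0} = 2
G(10) = mex{1,1,0} = 2
G(11) = mex{1,1,0} = 2
G(12) = mex{2,1,1} = 0
G(13) = mex{2,1,1} = 0
G(14) = mex{2,2,1} = 0
G(15) = mex{2,2,1} = 0
G(16) = mex{0,2,2} = 1
G(17) = mex{0,2,2} = 1
G(18) = mex{0,0,2} = 1
G(19) = mex{0,0,2} = 1
G(20) = mex{1,0,0} = 2
G(21) = mex{1,0,0} = 2
G(22) = mex{1,1,0} = 2
G(23) = mex{1,1,0} = 2
G(24) = mex{2,1,1} = 0
G(25) = mex{2,1,1} = 0
G(26) = mex{2,2,1} = 0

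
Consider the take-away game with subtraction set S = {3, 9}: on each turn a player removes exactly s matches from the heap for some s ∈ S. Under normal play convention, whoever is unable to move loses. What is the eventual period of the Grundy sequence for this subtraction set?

G(0) = 0
G(1) = mex{} = 0
G(2) = mex{} = 0
G(3) = mex{0} = 1
G(4) = mex{0} = 1
G(5) = mex{0} = 1
G(6) = mex{1} = 0
G(7) = mex{1} = 0
G(8) = mex{1} = 0
G(9) = mex{0,0} = 1
G(10) = mex{0,0} = 1
G(11) = mex{0,0} = 1
G(12) = mex{1,1} = 0
G(13) = mex{1,1} = 0
G(14) = mex{1,1} = 0
G(15) = mex{0,0} = 1
G(16) = mex{0,0} = 1
G(n+6) = G(n) holds for n = 0,…,8 (a full window of length max(S) = 9), so the sequence is purely periodic with period 6.

6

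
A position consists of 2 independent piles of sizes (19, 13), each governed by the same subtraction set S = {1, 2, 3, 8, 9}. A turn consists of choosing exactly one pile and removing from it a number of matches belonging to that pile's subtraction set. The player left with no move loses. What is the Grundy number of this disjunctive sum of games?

All piles use S = {1, 2, 3, 8, 9}:
n :  0  1  2  3  4  5  6  7  8  9 10 11 12 13 14 15 16 17 18 19
G :  0  1  2  3  0  1  2  3  4  5  0  1  2  3  0  1  2  3  4  5
Pile A: G(19) = 5.
Pile B: G(13) = 3.
Combined Grundy value = 5 ⊕ 3 = 6.

6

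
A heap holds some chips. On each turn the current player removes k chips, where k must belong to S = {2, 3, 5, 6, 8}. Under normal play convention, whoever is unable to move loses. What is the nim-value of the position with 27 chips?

n :  0  1  2  3  4  5  6  7  8  9 10 11 12 13 14 15 16 17 18 19 20 21 22 23 24 25 26 27
G :  0  0  1  1  2  2  3  3  4  4  0  0  1  1  2  2  3  3  4  4  0  0  1  1  2  2  3  3

3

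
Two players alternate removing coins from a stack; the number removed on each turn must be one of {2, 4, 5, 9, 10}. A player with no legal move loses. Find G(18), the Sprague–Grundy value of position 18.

2

n :  0  1  2  3  4  5  6  7  8  9 10 11 12 13 14 15 16 17 18
G :  0  0  1  1  2  2  3  0  0  1  1  2  2  3  0  0  1  1  2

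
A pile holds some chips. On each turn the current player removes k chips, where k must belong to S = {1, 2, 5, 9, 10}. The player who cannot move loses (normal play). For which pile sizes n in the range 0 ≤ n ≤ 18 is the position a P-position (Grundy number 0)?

G(0) = 0
G(1) = mex{0} = 1
G(2) = mex{1,0} = 2
G(3) = mex{2,1} = 0
G(4) = mex{0,2} = 1
G(5) = mex{1,0,0} = 2
G(6) = mex{2,1,1} = 0
G(7) = mex{0,2,2} = 1
G(8) = mex{1,0,0} = 2
G(9) = mex{2,1,1,0} = 3
G(10) = mex{3,2,2,1,0} = 4
G(11) = mex{4,3,0,2,1} = 5
G(12) = mex{5,4,1,0,2} = 3
G(13) = mex{3,5,2,1,0} = 4
G(14) = mex{4,3,3,2,1} = 0
G(15) = mex{0,4,4,0,2} = 1
G(16) = mex{1,0,5,1,0} = 2
G(17) = mex{2,1,3,2,1} = 0
G(18) = mex{0,2,4,3,2} = 1
P-positions are exactly the n with G(n) = 0.

0, 3, 6, 14, 17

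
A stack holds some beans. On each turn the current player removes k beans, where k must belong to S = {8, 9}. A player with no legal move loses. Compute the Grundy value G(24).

0

n :  0  1  2  3  4  5  6  7  8  9 10 11 12 13 14 15 16 17 18 19 20 21 22 23 24
G :  0  0  0  0  0  0  0  0  1  1  1  1  1  1  1  1  2  0  0  0  0  0  0  0  0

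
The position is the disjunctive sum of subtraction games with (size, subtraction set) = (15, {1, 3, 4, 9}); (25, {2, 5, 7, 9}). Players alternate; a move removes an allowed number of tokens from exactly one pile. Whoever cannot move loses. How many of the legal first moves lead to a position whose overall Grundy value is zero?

Pile A, S = {1, 3, 4, 9}:
G(0) = 0
G(1) = mex{0} = 1
G(2) = mex{1} = 0
G(3) = mex{0,0} = 1
G(4) = mex{1,1,0} = 2
G(5) = mex{2,0,1} = 3
G(6) = mex{3,1,0} = 2
G(7) = mex{2,2,1} = 0
G(8) = mex{0,3,2} = 1
G(9) = mex{1,2,3,0} = 4
G(10) = mex{4,0,2,1} = 3
G(11) = mex{3,1,0,0} = 2
G(12) = mex{2,4,1,1} = 0
G(13) = mex{0,3,4,2} = 1
G(14) = mex{1,2,3,3} = 0
G(15) = mex{0,0,2,2} = 1
G_A(15) = 1.
Pile B, S = {2, 5, 7, 9}:
G(0) = 0
G(1) = mex{} = 0
G(2) = mex{0} = 1
G(3) = mex{0} = 1
G(4) = mex{1} = 0
G(5) = mex{1,0} = 2
G(6) = mex{0,0} = 1
G(7) = mex{2,1,0} = 3
G(8) = mex{1,1,0} = 2
G(9) = mex{3,0,1,0} = 2
G(10) = mex{2,2,1,0} = 3
G(11) = mex{2,1,0,1} = 3
G(12) = mex{3,3,2,1} = 0
G(13) = mex{3,2,1,0} = 4
G(14) = mex{0,2,3,2} = 1
G(15) = mex{4,3,2,1} = 0
G(16) = mex{1,3,2,3} = 0
G(17) = mex{0,0,3,2} = 1
G(18) = mex{0,4,3,2} = 1
G(19) = mex{1,1,0,3} = 2
G(20) = mex{1,0,4,3} = 2
G(21) = mex{2,0,1,0} = 3
G(22) = mex{2,1,0,4} = 3
G(23) = mex{3,1,0,1} = 2
G(24) = mex{3,2,1,0} = 4
G(25) = mex{2,2,1,0} = 3
G_B(25) = 3.
Combined Grundy value = 1 ⊕ 3 = 2.
A winning move leaves total XOR = 0, i.e. changes one component's Grundy value g to g ⊕ X where X is the current total.
Pile A: need g' = 1⊕2 = 3. Options: 15−1→G=0, 15−3→G=0, 15−4→G=2, 15−9→G=2. Hits: 0.
Pile B: need g' = 3⊕2 = 1. Options: 25−2→G=2, 25−5→G=2, 25−7→G=1, 25−9→G=0. Hits: 1.

1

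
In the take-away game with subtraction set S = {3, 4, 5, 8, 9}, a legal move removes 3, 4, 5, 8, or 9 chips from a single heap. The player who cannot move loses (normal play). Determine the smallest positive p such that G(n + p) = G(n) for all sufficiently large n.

12

G(0) = 0
G(1) = mex{} = 0
G(2) = mex{} = 0
G(3) = mex{0} = 1
G(4) = mex{0,0} = 1
G(5) = mex{0,0,0} = 1
G(6) = mex{1,0,0} = 2
G(7) = mex{1,1,0} = 2
G(8) = mex{1,1,1,0} = 2
G(9) = mex{2,1,1,0,0} = 3
G(10) = mex{2,2,1,0,0} = 3
G(11) = mex{2,2,2,1,0} = 3
G(12) = mex{3,2,2,1,1} = 0
G(13) = mex{3,3,2,1,1} = 0
G(14) = mex{3,3,3,2,1} = 0
G(15) = mex{0,3,3,2,2} = 1
G(16) = mex{0,0,3,2,2} = 1
G(17) = mex{0,0,0,3,2} = 1
G(18) = mex{1,0,0,3,3} = 2
G(19) = mex{1,1,0,3,3} = 2
G(20) = mex{1,1,1,0,3} = 2
G(21) = mex{2,1,1,0,0} = 3
G(22) = mex{2,2,1,0,0} = 3
G(23) = mex{2,2,2,1,0} = 3
G(24) = mex{3,2,2,1,1} = 0
G(25) = mex{3,3,2,1,1} = 0
G(n+12) = G(n) holds for n = 0,…,8 (a full window of length max(S) = 9), so the sequence is purely periodic with period 12.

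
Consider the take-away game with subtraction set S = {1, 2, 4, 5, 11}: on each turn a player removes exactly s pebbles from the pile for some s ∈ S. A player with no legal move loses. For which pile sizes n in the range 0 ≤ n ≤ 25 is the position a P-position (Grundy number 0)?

0, 3, 6, 9, 12, 15, 18, 21, 24

G(0) = 0
G(1) = mex{0} = 1
G(2) = mex{1,0} = 2
G(3) = mex{2,1} = 0
G(4) = mex{0,2,0} = 1
G(5) = mex{1,0,1,0} = 2
G(6) = mex{2,1,2,1} = 0
G(7) = mex{0,2,0,2} = 1
G(8) = mex{1,0,1,0} = 2
G(9) = mex{2,1,2,1} = 0
G(10) = mex{0,2,0,2} = 1
G(11) = mex{1,0,1,0,0} = 2
G(12) = mex{2,1,2,1,1} = 0
G(13) = mex{0,2,0,2,2} = 1
G(14) = mex{1,0,1,0,0} = 2
G(15) = mex{2,1,2,1,1} = 0
G(16) = mex{0,2,0,2,2} = 1
G(17) = mex{1,0,1,0,0} = 2
G(18) = mex{2,1,2,1,1} = 0
G(19) = mex{0,2,0,2,2} = 1
G(20) = mex{1,0,1,0,0} = 2
G(21) = mex{2,1,2,1,1} = 0
G(22) = mex{0,2,0,2,2} = 1
G(23) = mex{1,0,1,0,0} = 2
G(24) = mex{2,1,2,1,1} = 0
G(25) = mex{0,2,0,2,2} = 1
P-positions are exactly the n with G(n) = 0.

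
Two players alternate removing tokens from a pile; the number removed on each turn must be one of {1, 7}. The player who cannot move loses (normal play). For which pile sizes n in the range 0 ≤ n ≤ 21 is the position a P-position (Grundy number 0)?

n :  0  1  2  3  4  5  6  7  8  9 10 11 12 13 14 15 16 17 18 19 20 21
G :  0  1  0  1  0  1  0  1  0  1  0  1  0  1  0  1  0  1  0  1  0  1
P-positions are exactly the n with G(n) = 0.

0, 2, 4, 6, 8, 10, 12, 14, 16, 18, 20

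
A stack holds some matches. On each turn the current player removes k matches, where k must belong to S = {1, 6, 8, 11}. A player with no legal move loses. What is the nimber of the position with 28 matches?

n :  0  1  2  3  4  5  6  7  8  9 10 11 12 13 14 15 16 17 18 19 20 21 22 23 24 25 26 27 28
G :  0  1  0  1  0  1  2  0  1  0  1  2  3  2  0  1  0  1  2  0  1  0  1  0  1  2  0  1  0

0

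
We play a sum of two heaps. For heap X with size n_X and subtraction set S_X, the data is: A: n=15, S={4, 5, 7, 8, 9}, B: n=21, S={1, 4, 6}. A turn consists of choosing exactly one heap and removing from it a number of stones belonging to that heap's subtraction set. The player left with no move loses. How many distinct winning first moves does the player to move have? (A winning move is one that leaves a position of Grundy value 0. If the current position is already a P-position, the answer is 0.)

Heap A, S = {4, 5, 7, 8, 9}:
G(0) = 0
G(1) = mex{} = 0
G(2) = mex{} = 0
G(3) = mex{} = 0
G(4) = mex{0} = 1
G(5) = mex{0,0} = 1
G(6) = mex{0,0} = 1
G(7) = mex{0,0,0} = 1
G(8) = mex{1,0,0,0} = 2
G(9) = mex{1,1,0,0,0} = 2
G(10) = mex{1,1,0,0,0} = 2
G(11) = mex{1,1,1,0,0} = 2
G(12) = mex{2,1,1,1,0} = 3
G(13) = mex{2,2,1,1,1} = 0
G(14) = mex{2,2,1,1,1} = 0
G(15) = mex{2,2,2,1,1} = 0
G_A(15) = 0.
Heap B, S = {1, 4, 6}:
G(0) = 0
G(1) = mex{0} = 1
G(2) = mex{1} = 0
G(3) = mex{0} = 1
G(4) = mex{1,0} = 2
G(5) = mex{2,1} = 0
G(6) = mex{0,0,0} = 1
G(7) = mex{1,1,1} = 0
G(8) = mex{0,2,0} = 1
G(9) = mex{1,0,1} = 2
G(10) = mex{2,1,2} = 0
G(11) = mex{0,0,0} = 1
G(12) = mex{1,1,1} = 0
G(13) = mex{0,2,0} = 1
G(14) = mex{1,0,1} = 2
G(15) = mex{2,1,2} = 0
G(16) = mex{0,0,0} = 1
G(17) = mex{1,1,1} = 0
G(18) = mex{0,2,0} = 1
G(19) = mex{1,0,1} = 2
G(20) = mex{2,1,2} = 0
G(21) = mex{0,0,0} = 1
G_B(21) = 1.
Combined Grundy value = 0 ⊕ 1 = 1.
A winning move leaves total XOR = 0, i.e. changes one component's Grundy value g to g ⊕ X where X is the current total.
Heap A: need g' = 0⊕1 = 1. Options: 15−4→G=2, 15−5→G=2, 15−7→G=2, 15−8→G=1, 15−9→G=1. Hits: 2.
Heap B: need g' = 1⊕1 = 0. Options: 21−1→G=0, 21−4→G=0, 21−6→G=0. Hits: 3.

5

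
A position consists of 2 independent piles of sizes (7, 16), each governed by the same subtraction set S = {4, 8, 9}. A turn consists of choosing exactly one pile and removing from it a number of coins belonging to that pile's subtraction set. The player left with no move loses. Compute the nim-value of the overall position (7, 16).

All piles use S = {4, 8, 9}:
n :  0  1  2  3  4  5  6  7  8  9 10 11 12 13 14 15 16
G :  0  0  0  0  1  1  1  1  2  2  2  2  3  0  0  0  0
Pile A: G(7) = 1.
Pile B: G(16) = 0.
Combined Grundy value = 1 ⊕ 0 = 1.

1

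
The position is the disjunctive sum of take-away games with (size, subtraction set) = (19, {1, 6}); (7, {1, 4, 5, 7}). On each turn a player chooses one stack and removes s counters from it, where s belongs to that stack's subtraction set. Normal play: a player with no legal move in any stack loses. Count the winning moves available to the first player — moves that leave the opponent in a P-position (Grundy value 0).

Stack A, S = {1, 6}:
n :  0  1  2  3  4  5  6  7  8  9 10 11 12 13 14 15 16 17 18 19
G :  0  1  0  1  0  1  2  0  1  0  1  0  1  2  0  1  0  1  0  1
G_A(19) = 1.
Stack B, S = {1, 4, 5, 7}:
G(0) = 0
G(1) = mex{0} = 1
G(2) = mex{1} = 0
G(3) = mex{0} = 1
G(4) = mex{1,0} = 2
G(5) = mex{2,1,0} = 3
G(6) = mex{3,0,1} = 2
G(7) = mex{2,1,0,0} = 3
G_B(7) = 3.
Combined Grundy value = 1 ⊕ 3 = 2.
A winning move leaves total XOR = 0, i.e. changes one component's Grundy value g to g ⊕ X where X is the current total.
Stack A: need g' = 1⊕2 = 3. Options: 19−1→G=0, 19−6→G=2. Hits: 0.
Stack B: need g' = 3⊕2 = 1. Options: 7−1→G=2, 7−4→G=1, 7−5→G=0, 7−7→G=0. Hits: 1.

1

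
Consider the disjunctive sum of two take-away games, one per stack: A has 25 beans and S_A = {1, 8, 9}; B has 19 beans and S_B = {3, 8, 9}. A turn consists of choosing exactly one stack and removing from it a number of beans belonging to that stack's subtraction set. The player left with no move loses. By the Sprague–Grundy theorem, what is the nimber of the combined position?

Stack A, S = {1, 8, 9}:
G(0) = 0
G(1) = mex{0} = 1
G(2) = mex{1} = 0
G(3) = mex{0} = 1
G(4) = mex{1} = 0
G(5) = mex{0} = 1
G(6) = mex{1} = 0
G(7) = mex{0} = 1
G(8) = mex{1,0} = 2
G(9) = mex{2,1,0} = 3
G(10) = mex{3,0,1} = 2
G(11) = mex{2,1,0} = 3
G(12) = mex{3,0,1} = 2
G(13) = mex{2,1,0} = 3
G(14) = mex{3,0,1} = 2
G(15) = mex{2,1,0} = 3
G(16) = mex{3,2,1} = 0
G(17) = mex{0,3,2} = 1
G(18) = mex{1,2,3} = 0
G(19) = mex{0,3,2} = 1
G(20) = mex{1,2,3} = 0
G(21) = mex{0,3,2} = 1
G(22) = mex{1,2,3} = 0
G(23) = mex{0,3,2} = 1
G(24) = mex{1,0,3} = 2
G(25) = mex{2,1,0} = 3
G_A(25) = 3.
Stack B, S = {3, 8, 9}:
n :  0  1  2  3  4  5  6  7  8  9 10 11 12 13 14 15 16 17 18 19
G :  0  0  0  1  1  1  0  0  2  1  1  3  0  0  2  1  1  0  0  0
G_B(19) = 0.
Combined Grundy value = 3 ⊕ 0 = 3.

3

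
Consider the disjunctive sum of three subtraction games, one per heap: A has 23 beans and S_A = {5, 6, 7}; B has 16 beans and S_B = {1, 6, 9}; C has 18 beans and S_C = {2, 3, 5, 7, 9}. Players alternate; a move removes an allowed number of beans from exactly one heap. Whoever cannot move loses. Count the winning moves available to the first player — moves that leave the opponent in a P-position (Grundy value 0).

Heap A, S = {5, 6, 7}:
G(0) = 0
G(1) = mex{} = 0
G(2) = mex{} = 0
G(3) = mex{} = 0
G(4) = mex{} = 0
G(5) = mex{0} = 1
G(6) = mex{0,0} = 1
G(7) = mex{0,0,0} = 1
G(8) = mex{0,0,0} = 1
G(9) = mex{0,0,0} = 1
G(10) = mex{1,0,0} = 2
G(11) = mex{1,1,0} = 2
G(12) = mex{1,1,1} = 0
G(13) = mex{1,1,1} = 0
G(14) = mex{1,1,1} = 0
G(15) = mex{2,1,1} = 0
G(16) = mex{2,2,1} = 0
G(17) = mex{0,2,2} = 1
G(18) = mex{0,0,2} = 1
G(19) = mex{0,0,0} = 1
G(20) = mex{0,0,0} = 1
G(21) = mex{0,0,0} = 1
G(22) = mex{1,0,0} = 2
G(23) = mex{1,1,0} = 2
G_A(23) = 2.
Heap B, S = {1, 6, 9}:
n :  0  1  2  3  4  5  6  7  8  9 10 11 12 13 14 15 16
G :  0  1  0  1  0  1  2  0  1  2  3  2  0  1  0  1  2
G_B(16) = 2.
Heap C, S = {2, 3, 5, 7, 9}:
G(0) = 0
G(1) = mex{} = 0
G(2) = mex{0} = 1
G(3) = mex{0,0} = 1
G(4) = mex{1,0} = 2
G(5) = mex{1,1,0} = 2
G(6) = mex{2,1,0} = 3
G(7) = mex{2,2,1,0} = 3
G(8) = mex{3,2,1,0} = 4
G(9) = mex{3,3,2,1,0} = 4
G(10) = mex{4,3,2,1,0} = 5
G(11) = mex{4,4,3,2,1} = 0
G(12) = mex{5,4,3,2,1} = 0
G(13) = mex{0,5,4,3,2} = 1
G(14) = mex{0,0,4,3,2} = 1
G(15) = mex{1,0,5,4,3} = 2
G(16) = mex{1,1,0,4,3} = 2
G(17) = mex{2,1,0,5,4} = 3
G(18) = mex{2,2,1,0,4} = 3
G_C(18) = 3.
Combined Grundy value = 2 ⊕ 2 ⊕ 3 = 3.
A winning move leaves total XOR = 0, i.e. changes one component's Grundy value g to g ⊕ X where X is the current total.
Heap A: need g' = 2⊕3 = 1. Options: 23−5→G=1, 23−6→G=1, 23−7→G=0. Hits: 2.
Heap B: need g' = 2⊕3 = 1. Options: 16−1→G=1, 16−6→G=3, 16−9→G=0. Hits: 1.
Heap C: need g' = 3⊕3 = 0. Options: 18−2→G=2, 18−3→G=2, 18−5→G=1, 18−7→G=0, 18−9→G=4. Hits: 1.

4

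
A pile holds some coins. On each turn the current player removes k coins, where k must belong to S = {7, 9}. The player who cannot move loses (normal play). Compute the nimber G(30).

G(0) = 0
G(1) = mex{} = 0
G(2) = mex{} = 0
G(3) = mex{} = 0
G(4) = mex{} = 0
G(5) = mex{} = 0
G(6) = mex{} = 0
G(7) = mex{0} = 1
G(8) = mex{0} = 1
G(9) = mex{0,0} = 1
G(10) = mex{0,0} = 1
G(11) = mex{0,0} = 1
G(12) = mex{0,0} = 1
G(13) = mex{0,0} = 1
G(14) = mex{1,0} = 2
G(15) = mex{1,0} = 2
G(16) = mex{1,1} = 0
G(17) = mex{1,1} = 0
G(18) = mex{1,1} = 0
G(19) = mex{1,1} = 0
G(20) = mex{1,1} = 0
G(21) = mex{2,1} = 0
G(22) = mex{2,1} = 0
G(23) = mex{0,2} = 1
G(24) = mex{0,2} = 1
G(25) = mex{0,0} = 1
G(26) = mex{0,0} = 1
G(27) = mex{0,0} = 1
G(28) = mex{0,0} = 1
G(29) = mex{0,0} = 1
G(30) = mex{1,0} = 2

2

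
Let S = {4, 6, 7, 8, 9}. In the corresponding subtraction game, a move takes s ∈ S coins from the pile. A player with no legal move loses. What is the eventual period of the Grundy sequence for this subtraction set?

13

G(0) = 0
G(1) = mex{} = 0
G(2) = mex{} = 0
G(3) = mex{} = 0
G(4) = mex{0} = 1
G(5) = mex{0} = 1
G(6) = mex{0,0} = 1
G(7) = mex{0,0,0} = 1
G(8) = mex{1,0,0,0} = 2
G(9) = mex{1,0,0,0,0} = 2
G(10) = mex{1,1,0,0,0} = 2
G(11) = mex{1,1,1,0,0} = 2
G(12) = mex{2,1,1,1,0} = 3
G(13) = mex{2,1,1,1,1} = 0
G(14) = mex{2,2,1,1,1} = 0
G(15) = mex{2,2,2,1,1} = 0
G(16) = mex{3,2,2,2,1} = 0
G(17) = mex{0,2,2,2,2} = 1
G(18) = mex{0,3,2,2,2} = 1
G(19) = mex{0,0,3,2,2} = 1
G(20) = mex{0,0,0,3,2} = 1
G(21) = mex{1,0,0,0,3} = 2
G(22) = mex{1,0,0,0,0} = 2
G(23) = mex{1,1,0,0,0} = 2
G(24) = mex{1,1,1,0,0} = 2
G(25) = mex{2,1,1,1,0} = 3
G(26) = mex{2,1,1,1,1} = 0
G(27) = mex{2,2,1,1,1} = 0
G(n+13) = G(n) holds for n = 0,…,8 (a full window of length max(S) = 9), so the sequence is purely periodic with period 13.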